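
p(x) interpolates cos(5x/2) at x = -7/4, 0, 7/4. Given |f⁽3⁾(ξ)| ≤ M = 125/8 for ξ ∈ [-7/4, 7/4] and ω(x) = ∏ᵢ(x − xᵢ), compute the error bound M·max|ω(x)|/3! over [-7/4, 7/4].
42875*sqrt(3)/13824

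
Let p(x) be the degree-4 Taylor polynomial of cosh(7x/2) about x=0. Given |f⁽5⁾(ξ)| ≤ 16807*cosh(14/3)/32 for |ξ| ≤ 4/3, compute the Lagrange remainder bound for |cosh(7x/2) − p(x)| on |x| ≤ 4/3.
67228*cosh(14/3)/3645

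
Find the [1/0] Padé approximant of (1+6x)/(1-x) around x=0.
7*x + 1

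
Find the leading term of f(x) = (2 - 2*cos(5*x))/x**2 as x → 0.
25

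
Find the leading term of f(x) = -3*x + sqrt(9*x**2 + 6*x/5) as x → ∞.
1/5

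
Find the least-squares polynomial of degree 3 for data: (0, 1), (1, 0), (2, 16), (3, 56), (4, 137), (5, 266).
58/63 + (-827/189)x + (35/18)x² + (103/54)x³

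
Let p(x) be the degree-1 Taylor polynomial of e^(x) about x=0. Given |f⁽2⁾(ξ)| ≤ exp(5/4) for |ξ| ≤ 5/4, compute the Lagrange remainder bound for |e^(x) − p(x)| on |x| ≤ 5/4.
25*exp(5/4)/32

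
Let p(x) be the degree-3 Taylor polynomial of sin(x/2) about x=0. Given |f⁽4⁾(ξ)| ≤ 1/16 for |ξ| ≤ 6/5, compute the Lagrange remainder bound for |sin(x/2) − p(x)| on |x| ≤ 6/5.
27/5000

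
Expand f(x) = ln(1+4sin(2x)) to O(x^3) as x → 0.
8*x - 32*x**2 + O(x**3)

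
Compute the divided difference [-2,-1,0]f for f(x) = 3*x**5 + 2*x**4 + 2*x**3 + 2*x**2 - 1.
-35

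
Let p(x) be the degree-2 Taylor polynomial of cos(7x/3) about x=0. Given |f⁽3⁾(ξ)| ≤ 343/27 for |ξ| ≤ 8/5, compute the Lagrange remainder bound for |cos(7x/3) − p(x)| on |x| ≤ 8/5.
87808/10125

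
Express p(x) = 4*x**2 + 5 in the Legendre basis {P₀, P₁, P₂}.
(19/3)P₀ + (8/3)P₂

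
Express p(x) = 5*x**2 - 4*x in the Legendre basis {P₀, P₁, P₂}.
(5/3)P₀ + (-4)P₁ + (10/3)P₂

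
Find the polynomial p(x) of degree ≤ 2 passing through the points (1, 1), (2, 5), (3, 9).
4*x - 3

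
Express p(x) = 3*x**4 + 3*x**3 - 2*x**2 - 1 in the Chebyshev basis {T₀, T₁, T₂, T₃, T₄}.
(-7/8)T₀ + (9/4)T₁ + (1/2)T₂ + (3/4)T₃ + (3/8)T₄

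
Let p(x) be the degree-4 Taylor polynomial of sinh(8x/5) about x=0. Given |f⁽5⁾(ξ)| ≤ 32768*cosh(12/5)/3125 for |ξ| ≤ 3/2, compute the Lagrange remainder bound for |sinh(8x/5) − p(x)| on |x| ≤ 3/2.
10368*cosh(12/5)/15625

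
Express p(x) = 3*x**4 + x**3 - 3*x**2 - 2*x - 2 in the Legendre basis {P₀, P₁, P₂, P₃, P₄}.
(-12/5)P₀ + (-7/5)P₁ + (-2/7)P₂ + (2/5)P₃ + (24/35)P₄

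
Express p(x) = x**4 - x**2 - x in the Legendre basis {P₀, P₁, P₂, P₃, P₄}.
(-2/15)P₀ - P₁ + (-2/21)P₂ + (8/35)P₄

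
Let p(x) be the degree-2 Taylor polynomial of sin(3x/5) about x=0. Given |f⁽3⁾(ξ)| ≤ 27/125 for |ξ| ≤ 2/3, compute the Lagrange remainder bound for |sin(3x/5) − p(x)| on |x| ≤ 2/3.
4/375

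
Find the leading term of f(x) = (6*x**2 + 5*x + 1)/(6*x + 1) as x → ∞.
x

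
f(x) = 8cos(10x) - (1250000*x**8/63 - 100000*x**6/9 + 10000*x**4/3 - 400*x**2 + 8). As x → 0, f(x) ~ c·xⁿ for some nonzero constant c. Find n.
10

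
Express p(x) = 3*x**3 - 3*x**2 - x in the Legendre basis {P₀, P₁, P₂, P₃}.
-P₀ + (4/5)P₁ + (-2)P₂ + (6/5)P₃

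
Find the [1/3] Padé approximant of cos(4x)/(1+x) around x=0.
(1 - 20*x/3)/(-136*x**3/3 + 4*x**2/3 - 17*x/3 + 1)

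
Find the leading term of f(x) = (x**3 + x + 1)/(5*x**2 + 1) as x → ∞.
x/5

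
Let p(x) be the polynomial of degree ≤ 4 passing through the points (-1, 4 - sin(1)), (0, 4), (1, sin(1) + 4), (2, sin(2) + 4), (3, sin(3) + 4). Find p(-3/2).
-45*sin(2)/32 + 35*sin(3)/128 + 63*sin(1)/128 + 4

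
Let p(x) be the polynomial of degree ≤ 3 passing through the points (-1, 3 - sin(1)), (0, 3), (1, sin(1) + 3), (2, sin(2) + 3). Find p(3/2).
5*sin(2)/16 + 7*sin(1)/8 + 3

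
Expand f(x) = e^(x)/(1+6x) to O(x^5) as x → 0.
1 - 5*x + 61*x**2/2 - 1097*x**3/6 + 26329*x**4/24 + O(x**5)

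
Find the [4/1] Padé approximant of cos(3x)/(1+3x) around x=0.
(27*x**4/8 - 9*x**2/2 + 1)/(3*x + 1)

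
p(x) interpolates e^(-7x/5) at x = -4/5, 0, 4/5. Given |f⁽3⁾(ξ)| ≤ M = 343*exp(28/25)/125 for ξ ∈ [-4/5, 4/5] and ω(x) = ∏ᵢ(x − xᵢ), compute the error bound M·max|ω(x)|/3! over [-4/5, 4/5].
21952*sqrt(3)*exp(28/25)/421875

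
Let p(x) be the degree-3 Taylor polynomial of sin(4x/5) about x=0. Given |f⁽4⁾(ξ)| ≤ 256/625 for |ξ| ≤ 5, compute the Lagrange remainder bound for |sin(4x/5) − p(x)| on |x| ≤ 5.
32/3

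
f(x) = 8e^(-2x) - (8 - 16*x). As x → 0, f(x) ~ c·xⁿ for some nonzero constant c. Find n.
2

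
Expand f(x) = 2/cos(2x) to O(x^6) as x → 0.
2 + 4*x**2 + 20*x**4/3 + O(x**6)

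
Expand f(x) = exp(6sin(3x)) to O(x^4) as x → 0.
1 + 18*x + 162*x**2 + 945*x**3 + O(x**4)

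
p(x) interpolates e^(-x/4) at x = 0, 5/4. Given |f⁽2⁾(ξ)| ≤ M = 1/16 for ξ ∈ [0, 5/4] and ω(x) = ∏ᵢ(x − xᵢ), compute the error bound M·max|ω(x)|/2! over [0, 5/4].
25/2048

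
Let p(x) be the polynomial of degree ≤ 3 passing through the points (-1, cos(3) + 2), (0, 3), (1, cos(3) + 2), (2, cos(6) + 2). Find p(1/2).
cos(3)/2 - cos(6)/16 + 41/16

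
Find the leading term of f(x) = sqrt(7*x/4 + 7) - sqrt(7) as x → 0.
sqrt(7)*x/8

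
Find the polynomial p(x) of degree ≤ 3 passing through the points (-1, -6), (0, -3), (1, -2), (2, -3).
-x**2 + 2*x - 3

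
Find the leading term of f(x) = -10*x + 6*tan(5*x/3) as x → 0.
250*x**3/27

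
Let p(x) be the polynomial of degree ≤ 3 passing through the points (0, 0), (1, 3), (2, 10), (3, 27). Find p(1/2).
11/8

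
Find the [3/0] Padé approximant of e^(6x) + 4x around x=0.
36*x**3 + 18*x**2 + 10*x + 1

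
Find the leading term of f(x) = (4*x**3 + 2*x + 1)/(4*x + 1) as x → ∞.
x**2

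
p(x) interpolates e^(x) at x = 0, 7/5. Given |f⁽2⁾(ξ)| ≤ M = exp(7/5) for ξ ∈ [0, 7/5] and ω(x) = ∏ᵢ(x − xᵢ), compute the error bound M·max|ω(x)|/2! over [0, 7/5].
49*exp(7/5)/200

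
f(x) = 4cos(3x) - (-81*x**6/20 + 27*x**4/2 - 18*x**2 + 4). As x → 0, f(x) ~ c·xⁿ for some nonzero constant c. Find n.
8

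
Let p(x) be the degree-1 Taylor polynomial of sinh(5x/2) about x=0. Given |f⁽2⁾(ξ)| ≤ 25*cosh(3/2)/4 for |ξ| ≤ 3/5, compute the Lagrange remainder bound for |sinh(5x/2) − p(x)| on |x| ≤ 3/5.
9*cosh(3/2)/8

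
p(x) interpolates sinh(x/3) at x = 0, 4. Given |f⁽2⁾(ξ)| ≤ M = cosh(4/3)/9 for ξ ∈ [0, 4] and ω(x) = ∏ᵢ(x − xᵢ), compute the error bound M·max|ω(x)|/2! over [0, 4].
2*cosh(4/3)/9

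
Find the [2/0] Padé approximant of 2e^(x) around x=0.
x**2 + 2*x + 2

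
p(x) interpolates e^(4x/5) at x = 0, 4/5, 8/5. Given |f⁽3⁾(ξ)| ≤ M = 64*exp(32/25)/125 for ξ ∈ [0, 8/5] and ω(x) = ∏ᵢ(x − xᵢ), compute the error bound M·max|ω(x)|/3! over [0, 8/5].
4096*sqrt(3)*exp(32/25)/421875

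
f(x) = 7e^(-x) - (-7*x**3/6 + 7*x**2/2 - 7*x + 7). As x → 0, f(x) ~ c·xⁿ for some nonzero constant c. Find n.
4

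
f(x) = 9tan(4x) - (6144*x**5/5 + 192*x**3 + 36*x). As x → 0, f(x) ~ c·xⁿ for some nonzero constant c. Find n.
7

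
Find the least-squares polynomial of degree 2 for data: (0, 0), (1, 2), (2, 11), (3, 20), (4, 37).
-4/35 + (22/35)x + (15/7)x²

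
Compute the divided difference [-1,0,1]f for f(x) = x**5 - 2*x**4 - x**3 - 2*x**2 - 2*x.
-4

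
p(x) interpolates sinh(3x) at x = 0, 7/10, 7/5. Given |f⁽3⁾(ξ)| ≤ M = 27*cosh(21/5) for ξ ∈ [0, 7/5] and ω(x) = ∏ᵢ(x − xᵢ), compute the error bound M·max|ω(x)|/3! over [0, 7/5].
343*sqrt(3)*cosh(21/5)/1000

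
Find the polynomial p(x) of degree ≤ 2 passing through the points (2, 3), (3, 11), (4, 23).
2*x**2 - 2*x - 1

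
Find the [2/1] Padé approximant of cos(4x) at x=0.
1 - 8*x**2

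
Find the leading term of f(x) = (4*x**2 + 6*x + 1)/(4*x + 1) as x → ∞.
x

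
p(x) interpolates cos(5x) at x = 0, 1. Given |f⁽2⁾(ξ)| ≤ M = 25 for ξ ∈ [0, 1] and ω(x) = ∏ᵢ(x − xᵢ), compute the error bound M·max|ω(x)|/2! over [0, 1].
25/8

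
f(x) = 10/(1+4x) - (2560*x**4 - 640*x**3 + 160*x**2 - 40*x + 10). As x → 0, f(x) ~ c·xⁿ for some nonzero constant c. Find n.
5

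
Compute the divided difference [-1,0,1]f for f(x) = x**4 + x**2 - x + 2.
2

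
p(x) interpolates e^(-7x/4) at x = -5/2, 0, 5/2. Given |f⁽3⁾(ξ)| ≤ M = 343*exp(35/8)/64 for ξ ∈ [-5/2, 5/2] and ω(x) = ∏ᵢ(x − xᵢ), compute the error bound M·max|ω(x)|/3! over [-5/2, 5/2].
42875*sqrt(3)*exp(35/8)/13824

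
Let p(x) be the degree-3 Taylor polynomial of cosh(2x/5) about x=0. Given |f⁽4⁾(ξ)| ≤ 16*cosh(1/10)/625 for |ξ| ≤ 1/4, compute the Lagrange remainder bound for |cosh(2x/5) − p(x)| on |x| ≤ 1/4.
cosh(1/10)/240000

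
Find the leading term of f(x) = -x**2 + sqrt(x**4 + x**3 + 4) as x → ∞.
x/2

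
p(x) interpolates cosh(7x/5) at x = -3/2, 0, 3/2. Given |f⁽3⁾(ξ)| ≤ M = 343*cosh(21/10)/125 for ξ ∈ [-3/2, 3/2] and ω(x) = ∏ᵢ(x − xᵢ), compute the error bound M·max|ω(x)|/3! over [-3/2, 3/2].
343*sqrt(3)*cosh(21/10)/1000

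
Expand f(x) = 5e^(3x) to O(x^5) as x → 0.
5 + 15*x + 45*x**2/2 + 45*x**3/2 + 135*x**4/8 + O(x**5)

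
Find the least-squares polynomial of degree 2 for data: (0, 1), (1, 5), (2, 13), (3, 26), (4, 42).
33/35 + (141/70)x + (29/14)x²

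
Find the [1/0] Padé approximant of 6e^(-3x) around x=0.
6 - 18*x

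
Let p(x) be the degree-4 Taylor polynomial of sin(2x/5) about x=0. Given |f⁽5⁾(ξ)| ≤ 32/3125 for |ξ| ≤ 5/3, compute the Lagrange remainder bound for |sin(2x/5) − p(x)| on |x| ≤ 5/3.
4/3645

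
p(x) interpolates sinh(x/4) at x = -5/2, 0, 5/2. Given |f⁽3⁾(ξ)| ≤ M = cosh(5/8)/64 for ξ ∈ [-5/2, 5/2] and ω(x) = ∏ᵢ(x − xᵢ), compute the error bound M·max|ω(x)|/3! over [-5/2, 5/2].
125*sqrt(3)*cosh(5/8)/13824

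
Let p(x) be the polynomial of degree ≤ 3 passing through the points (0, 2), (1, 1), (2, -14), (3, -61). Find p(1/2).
17/8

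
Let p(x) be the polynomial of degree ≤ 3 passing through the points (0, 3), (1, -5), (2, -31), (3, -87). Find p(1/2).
1/2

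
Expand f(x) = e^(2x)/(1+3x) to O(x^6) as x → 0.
1 - x + 5*x**2 - 41*x**3/3 + 125*x**4/3 - 1871*x**5/15 + O(x**6)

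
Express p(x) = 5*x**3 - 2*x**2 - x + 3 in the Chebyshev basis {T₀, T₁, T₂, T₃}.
(2)T₀ + (11/4)T₁ - T₂ + (5/4)T₃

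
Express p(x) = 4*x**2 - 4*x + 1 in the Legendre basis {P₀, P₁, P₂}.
(7/3)P₀ + (-4)P₁ + (8/3)P₂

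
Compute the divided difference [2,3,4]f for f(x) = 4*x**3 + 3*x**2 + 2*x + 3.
39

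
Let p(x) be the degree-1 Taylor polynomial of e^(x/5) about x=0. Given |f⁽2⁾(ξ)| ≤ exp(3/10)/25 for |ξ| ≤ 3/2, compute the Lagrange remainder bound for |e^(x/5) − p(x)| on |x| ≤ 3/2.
9*exp(3/10)/200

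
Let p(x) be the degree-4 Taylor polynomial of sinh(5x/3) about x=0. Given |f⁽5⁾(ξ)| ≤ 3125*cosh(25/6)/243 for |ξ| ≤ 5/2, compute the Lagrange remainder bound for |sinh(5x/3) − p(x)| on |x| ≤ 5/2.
1953125*cosh(25/6)/186624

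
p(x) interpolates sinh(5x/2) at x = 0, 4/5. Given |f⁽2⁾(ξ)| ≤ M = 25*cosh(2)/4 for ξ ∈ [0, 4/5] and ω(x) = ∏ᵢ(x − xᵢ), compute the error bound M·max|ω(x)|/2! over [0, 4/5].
cosh(2)/2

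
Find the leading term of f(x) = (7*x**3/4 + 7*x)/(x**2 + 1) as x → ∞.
7*x/4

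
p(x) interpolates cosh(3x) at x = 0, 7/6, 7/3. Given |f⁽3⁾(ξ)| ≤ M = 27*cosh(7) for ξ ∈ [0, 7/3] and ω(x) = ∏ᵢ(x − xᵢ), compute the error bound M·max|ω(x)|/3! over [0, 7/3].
343*sqrt(3)*cosh(7)/216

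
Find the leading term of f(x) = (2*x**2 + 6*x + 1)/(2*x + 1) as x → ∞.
x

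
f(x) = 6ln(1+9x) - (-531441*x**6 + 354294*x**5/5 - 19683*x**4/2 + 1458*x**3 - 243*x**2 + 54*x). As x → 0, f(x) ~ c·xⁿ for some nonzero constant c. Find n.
7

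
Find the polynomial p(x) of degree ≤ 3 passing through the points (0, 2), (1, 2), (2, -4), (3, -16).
-3*x**2 + 3*x + 2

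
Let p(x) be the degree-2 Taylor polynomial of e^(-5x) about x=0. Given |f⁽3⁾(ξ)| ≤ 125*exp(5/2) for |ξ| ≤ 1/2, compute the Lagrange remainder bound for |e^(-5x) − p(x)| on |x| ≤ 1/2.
125*exp(5/2)/48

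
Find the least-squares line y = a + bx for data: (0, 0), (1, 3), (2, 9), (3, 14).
a = -7/10, b = 24/5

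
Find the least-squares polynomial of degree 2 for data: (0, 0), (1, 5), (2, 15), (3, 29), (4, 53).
2/5 + x + (3)x²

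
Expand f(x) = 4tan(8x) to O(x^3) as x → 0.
32*x + O(x**3)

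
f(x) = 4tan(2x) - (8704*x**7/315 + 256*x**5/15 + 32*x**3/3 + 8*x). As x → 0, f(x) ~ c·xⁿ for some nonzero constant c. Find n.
9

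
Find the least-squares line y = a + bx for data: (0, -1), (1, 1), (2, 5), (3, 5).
a = -4/5, b = 11/5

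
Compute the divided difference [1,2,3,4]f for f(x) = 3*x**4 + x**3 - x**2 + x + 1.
31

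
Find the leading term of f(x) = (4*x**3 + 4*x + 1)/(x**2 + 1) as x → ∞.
4*x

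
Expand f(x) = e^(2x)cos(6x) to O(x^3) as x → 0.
1 + 2*x - 16*x**2 + O(x**3)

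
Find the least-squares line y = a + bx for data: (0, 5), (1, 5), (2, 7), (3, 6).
a = 5, b = 1/2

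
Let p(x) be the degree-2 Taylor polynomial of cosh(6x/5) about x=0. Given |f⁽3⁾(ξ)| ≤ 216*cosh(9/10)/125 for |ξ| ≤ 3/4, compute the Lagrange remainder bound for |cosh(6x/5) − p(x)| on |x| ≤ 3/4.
243*cosh(9/10)/2000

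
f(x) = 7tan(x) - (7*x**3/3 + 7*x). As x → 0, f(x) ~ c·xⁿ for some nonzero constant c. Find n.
5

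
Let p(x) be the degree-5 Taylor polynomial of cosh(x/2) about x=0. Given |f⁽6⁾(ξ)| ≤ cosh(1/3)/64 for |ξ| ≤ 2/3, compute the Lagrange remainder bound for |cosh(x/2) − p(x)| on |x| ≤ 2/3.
cosh(1/3)/524880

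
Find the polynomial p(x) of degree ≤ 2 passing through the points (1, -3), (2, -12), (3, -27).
-3*x**2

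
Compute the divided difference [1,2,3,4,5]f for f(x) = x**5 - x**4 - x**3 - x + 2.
14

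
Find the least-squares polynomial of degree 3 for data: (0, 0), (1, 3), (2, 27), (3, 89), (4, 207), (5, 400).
-1/14 + (-25/28)x + (33/28)x² + (3)x³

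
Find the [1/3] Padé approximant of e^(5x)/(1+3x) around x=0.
(35*x/16 + 1)/(1075*x**3/96 - 55*x**2/8 + 3*x/16 + 1)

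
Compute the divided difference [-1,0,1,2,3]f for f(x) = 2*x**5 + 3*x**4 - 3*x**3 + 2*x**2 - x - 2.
13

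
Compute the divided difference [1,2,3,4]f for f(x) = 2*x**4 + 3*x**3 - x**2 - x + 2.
23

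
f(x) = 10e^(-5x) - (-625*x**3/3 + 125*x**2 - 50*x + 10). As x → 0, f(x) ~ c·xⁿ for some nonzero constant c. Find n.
4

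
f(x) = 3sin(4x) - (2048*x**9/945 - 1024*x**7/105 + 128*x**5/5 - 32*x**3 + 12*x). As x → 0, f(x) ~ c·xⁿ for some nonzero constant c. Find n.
11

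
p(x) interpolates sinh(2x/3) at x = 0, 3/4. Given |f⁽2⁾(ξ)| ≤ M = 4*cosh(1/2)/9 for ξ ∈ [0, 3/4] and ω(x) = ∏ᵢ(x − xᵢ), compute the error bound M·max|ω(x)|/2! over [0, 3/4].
cosh(1/2)/32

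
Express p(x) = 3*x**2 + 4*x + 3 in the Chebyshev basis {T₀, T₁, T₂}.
(9/2)T₀ + (4)T₁ + (3/2)T₂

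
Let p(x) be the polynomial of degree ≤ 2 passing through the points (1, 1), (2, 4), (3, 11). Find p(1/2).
1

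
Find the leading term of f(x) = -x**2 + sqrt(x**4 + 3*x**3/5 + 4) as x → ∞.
3*x/10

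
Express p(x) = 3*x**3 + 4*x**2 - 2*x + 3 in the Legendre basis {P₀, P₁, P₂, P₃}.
(13/3)P₀ + (-1/5)P₁ + (8/3)P₂ + (6/5)P₃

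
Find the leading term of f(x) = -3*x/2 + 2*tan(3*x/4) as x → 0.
9*x**3/32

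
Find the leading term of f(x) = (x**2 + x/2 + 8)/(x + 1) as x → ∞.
x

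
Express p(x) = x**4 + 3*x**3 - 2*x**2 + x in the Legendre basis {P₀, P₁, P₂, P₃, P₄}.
(-7/15)P₀ + (14/5)P₁ + (-16/21)P₂ + (6/5)P₃ + (8/35)P₄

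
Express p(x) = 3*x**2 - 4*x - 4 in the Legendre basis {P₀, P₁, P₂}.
(-3)P₀ + (-4)P₁ + (2)P₂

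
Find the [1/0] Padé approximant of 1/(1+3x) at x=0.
1 - 3*x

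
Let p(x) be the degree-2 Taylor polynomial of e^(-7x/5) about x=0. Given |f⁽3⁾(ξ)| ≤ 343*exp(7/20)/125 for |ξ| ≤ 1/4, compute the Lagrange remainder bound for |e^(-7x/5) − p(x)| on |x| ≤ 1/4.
343*exp(7/20)/48000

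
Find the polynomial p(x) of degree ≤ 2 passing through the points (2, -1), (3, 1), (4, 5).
x**2 - 3*x + 1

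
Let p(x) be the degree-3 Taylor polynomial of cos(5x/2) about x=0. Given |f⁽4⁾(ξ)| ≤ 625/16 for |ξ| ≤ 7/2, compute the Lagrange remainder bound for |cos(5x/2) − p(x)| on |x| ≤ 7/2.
1500625/6144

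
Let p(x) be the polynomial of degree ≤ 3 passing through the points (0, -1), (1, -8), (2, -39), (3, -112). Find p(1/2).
-21/8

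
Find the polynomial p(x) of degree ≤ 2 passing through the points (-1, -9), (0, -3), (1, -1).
-2*x**2 + 4*x - 3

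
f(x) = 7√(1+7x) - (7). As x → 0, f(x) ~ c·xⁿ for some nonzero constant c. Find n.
1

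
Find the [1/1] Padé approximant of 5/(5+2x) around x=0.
1/(2*x/5 + 1)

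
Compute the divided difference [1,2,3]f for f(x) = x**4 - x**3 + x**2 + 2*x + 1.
20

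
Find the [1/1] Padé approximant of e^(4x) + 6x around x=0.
(46*x/5 + 1)/(1 - 4*x/5)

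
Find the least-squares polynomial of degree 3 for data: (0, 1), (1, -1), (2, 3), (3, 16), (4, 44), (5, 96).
11/14 + (-33/28)x + (-27/28)x² + x³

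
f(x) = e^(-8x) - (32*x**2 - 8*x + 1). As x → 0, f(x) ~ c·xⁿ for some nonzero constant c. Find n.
3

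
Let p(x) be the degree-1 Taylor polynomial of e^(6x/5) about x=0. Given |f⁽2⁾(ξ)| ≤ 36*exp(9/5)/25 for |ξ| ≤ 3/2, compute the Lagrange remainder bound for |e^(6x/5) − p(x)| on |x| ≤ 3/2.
81*exp(9/5)/50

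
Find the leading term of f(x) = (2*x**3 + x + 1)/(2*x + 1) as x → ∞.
x**2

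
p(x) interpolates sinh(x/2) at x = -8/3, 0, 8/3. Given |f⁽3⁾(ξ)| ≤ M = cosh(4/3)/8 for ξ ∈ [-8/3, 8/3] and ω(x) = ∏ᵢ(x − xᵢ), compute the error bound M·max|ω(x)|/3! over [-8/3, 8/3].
64*sqrt(3)*cosh(4/3)/729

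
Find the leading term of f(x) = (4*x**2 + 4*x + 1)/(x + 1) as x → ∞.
4*x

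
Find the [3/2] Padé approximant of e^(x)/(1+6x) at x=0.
(11717*x**3/274260 + 3291*x**2/13060 + 17187*x/22855 + 1)/(-136033*x**2/91420 + 131462*x/22855 + 1)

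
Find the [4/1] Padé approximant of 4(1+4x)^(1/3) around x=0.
(1024*x**4/243 - 2048*x**3/405 + 128*x**2/15 + 256*x/15 + 4)/(44*x/15 + 1)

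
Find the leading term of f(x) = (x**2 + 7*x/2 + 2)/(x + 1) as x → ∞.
x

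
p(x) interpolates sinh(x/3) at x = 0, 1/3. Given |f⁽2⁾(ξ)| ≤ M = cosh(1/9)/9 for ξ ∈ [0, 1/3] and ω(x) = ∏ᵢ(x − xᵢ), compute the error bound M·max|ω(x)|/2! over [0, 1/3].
cosh(1/9)/648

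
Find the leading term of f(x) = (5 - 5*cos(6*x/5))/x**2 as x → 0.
18/5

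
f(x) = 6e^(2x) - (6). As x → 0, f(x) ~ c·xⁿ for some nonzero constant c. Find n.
1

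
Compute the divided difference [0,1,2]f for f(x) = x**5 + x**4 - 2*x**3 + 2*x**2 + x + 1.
18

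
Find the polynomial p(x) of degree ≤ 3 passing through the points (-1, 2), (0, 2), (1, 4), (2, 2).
-x**3 + x**2 + 2*x + 2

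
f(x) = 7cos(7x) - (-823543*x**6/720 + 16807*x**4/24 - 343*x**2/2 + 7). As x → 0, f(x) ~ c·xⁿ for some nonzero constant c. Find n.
8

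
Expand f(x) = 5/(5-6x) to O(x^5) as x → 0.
1 + 6*x/5 + 36*x**2/25 + 216*x**3/125 + 1296*x**4/625 + O(x**5)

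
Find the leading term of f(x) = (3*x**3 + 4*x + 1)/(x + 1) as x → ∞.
3*x**2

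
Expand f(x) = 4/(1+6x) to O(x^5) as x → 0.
4 - 24*x + 144*x**2 - 864*x**3 + 5184*x**4 + O(x**5)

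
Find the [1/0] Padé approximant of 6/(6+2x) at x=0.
1 - x/3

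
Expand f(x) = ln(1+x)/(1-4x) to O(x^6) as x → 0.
x + 7*x**2/2 + 43*x**3/3 + 685*x**4/12 + 3428*x**5/15 + O(x**6)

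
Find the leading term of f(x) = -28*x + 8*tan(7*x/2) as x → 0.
343*x**3/3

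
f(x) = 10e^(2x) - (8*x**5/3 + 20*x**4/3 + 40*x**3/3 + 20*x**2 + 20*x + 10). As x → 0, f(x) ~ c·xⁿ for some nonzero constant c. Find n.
6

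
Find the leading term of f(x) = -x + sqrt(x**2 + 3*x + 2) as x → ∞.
3/2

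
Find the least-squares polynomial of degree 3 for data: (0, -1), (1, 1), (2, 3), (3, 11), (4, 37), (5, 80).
-52/63 + (635/189)x + (-109/36)x² + (121/108)x³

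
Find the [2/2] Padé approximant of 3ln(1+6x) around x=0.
18*x*(3*x + 1)/(6*x**2 + 6*x + 1)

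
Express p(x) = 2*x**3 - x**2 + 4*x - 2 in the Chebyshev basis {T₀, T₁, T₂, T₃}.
(-5/2)T₀ + (11/2)T₁ + (-1/2)T₂ + (1/2)T₃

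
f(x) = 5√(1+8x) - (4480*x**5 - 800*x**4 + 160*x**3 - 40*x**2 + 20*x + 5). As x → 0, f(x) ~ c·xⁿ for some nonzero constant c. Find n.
6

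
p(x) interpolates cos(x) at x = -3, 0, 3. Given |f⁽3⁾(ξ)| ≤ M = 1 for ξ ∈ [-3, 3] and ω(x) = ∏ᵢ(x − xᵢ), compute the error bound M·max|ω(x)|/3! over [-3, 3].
sqrt(3)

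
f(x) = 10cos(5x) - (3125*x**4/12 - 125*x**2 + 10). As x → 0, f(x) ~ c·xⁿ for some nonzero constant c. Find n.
6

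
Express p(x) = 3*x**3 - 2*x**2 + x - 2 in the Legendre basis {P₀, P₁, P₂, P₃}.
(-8/3)P₀ + (14/5)P₁ + (-4/3)P₂ + (6/5)P₃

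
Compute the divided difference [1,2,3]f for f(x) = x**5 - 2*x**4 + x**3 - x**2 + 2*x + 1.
45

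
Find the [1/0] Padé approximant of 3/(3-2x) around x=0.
2*x/3 + 1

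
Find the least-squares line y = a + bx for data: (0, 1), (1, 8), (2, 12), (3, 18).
a = 3/2, b = 11/2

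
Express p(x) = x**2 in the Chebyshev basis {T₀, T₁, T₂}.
(1/2)T₀ + (1/2)T₂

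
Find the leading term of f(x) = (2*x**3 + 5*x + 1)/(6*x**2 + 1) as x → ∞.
x/3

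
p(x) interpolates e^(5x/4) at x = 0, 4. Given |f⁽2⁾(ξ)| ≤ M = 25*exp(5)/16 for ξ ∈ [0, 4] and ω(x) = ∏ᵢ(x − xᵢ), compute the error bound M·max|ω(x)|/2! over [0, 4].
25*exp(5)/8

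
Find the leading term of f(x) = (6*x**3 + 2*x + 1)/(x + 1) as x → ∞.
6*x**2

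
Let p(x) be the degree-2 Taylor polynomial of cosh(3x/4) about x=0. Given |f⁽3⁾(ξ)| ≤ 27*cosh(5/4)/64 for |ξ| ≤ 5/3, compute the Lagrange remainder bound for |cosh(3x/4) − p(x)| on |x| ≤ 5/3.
125*cosh(5/4)/384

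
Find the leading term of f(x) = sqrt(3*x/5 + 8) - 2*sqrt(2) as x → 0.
3*sqrt(2)*x/40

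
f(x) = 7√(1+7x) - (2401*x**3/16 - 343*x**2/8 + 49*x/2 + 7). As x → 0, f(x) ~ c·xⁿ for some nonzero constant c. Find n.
4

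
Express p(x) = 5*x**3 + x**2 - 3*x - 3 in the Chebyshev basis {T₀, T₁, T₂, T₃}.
(-5/2)T₀ + (3/4)T₁ + (1/2)T₂ + (5/4)T₃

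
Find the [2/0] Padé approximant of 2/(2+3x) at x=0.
9*x**2/4 - 3*x/2 + 1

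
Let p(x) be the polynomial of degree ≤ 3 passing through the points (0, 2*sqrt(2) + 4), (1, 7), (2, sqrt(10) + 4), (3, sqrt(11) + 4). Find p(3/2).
-sqrt(11)/16 - sqrt(2)/8 + 9*sqrt(10)/16 + 91/16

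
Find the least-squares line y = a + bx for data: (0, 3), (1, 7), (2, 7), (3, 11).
a = 17/5, b = 12/5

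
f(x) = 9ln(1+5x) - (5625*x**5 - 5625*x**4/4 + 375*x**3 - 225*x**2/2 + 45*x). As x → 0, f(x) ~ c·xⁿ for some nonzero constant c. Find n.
6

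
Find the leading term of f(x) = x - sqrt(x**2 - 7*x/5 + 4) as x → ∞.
7/10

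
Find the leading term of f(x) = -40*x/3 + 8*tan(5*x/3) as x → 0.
1000*x**3/81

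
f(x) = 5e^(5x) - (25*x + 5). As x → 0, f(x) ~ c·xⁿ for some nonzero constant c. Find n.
2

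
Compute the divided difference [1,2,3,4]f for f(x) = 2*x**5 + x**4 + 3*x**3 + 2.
143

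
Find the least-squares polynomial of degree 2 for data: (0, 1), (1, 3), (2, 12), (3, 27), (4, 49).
34/35 + (-8/7)x + (23/7)x²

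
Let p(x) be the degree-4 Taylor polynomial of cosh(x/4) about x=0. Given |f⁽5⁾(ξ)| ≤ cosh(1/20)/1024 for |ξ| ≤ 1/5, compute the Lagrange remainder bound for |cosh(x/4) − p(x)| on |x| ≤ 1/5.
cosh(1/20)/384000000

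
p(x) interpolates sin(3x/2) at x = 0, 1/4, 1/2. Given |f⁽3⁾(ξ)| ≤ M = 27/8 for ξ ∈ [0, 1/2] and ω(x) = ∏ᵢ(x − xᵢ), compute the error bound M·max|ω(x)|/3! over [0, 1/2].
sqrt(3)/512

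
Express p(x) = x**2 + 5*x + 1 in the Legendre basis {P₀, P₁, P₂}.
(4/3)P₀ + (5)P₁ + (2/3)P₂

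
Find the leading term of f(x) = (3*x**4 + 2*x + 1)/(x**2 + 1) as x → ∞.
3*x**2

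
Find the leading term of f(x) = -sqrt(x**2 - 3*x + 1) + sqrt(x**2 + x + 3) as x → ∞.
2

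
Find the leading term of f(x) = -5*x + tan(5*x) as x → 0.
125*x**3/3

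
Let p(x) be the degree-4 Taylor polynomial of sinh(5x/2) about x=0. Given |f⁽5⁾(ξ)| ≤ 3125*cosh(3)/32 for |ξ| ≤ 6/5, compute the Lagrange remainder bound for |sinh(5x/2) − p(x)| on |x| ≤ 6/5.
81*cosh(3)/40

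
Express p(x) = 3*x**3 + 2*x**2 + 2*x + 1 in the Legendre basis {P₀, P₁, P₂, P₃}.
(5/3)P₀ + (19/5)P₁ + (4/3)P₂ + (6/5)P₃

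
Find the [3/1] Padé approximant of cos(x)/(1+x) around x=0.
(x**3/24 - 7*x**2/12 + x/12 + 1)/(13*x/12 + 1)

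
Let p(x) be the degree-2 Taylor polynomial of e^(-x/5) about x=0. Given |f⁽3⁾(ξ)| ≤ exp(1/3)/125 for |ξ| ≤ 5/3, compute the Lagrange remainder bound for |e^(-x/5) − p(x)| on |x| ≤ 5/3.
exp(1/3)/162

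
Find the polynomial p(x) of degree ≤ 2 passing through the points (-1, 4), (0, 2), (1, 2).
x**2 - x + 2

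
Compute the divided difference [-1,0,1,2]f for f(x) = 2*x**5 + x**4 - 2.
12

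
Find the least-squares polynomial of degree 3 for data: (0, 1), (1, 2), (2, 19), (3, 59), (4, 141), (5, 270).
61/63 + (-374/189)x + (85/63)x² + (53/27)x³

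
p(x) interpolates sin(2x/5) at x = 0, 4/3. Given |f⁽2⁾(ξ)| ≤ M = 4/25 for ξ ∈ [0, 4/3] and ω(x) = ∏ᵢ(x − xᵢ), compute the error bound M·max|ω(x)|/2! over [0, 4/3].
8/225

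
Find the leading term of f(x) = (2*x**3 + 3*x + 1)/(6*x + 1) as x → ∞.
x**2/3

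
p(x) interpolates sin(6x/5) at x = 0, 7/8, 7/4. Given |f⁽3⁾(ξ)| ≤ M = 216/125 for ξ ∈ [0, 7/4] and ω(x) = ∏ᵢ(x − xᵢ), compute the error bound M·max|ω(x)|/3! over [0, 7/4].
343*sqrt(3)/8000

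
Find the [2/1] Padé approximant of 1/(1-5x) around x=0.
1/(1 - 5*x)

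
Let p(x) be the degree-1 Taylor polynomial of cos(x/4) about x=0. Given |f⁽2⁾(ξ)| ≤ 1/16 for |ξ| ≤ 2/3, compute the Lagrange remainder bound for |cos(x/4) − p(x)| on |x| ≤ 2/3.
1/72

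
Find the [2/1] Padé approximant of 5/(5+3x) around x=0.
1/(3*x/5 + 1)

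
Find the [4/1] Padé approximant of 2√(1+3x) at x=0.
(243*x**4/320 - 27*x**3/20 + 81*x**2/20 + 36*x/5 + 2)/(21*x/10 + 1)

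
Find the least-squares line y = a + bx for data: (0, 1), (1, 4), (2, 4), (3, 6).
a = 3/2, b = 3/2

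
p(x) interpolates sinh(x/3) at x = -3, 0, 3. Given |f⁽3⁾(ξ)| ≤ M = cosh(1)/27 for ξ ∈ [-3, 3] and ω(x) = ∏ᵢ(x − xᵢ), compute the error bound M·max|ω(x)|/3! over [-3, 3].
sqrt(3)*cosh(1)/27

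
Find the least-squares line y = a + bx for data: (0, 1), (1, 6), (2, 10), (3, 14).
a = 13/10, b = 43/10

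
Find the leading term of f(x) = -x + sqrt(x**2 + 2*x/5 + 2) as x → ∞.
1/5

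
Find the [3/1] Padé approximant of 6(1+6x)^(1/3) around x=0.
(-16*x**3 + 24*x**2 + 36*x + 6)/(4*x + 1)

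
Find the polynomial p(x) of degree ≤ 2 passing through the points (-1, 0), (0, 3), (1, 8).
x**2 + 4*x + 3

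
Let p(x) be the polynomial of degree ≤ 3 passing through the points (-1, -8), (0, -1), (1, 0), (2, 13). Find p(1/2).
-7/8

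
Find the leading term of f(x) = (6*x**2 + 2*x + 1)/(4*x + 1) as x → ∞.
3*x/2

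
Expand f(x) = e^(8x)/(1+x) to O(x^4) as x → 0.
1 + 7*x + 25*x**2 + 181*x**3/3 + O(x**4)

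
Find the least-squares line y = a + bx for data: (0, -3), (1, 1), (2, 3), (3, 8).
a = -3, b = 7/2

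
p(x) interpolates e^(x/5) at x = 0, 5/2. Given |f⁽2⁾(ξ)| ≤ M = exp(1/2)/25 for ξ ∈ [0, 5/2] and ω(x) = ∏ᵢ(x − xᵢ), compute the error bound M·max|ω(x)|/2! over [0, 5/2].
exp(1/2)/32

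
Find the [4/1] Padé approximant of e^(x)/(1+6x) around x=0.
(136033*x**4/3159480 + 65731*x**3/394935 + 26331*x**2/52658 + 131644*x/131645 + 1)/(789869*x/131645 + 1)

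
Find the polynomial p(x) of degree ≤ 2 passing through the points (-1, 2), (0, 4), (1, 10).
2*x**2 + 4*x + 4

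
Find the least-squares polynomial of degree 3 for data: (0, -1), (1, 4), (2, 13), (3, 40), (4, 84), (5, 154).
-13/18 + (1381/756)x + (55/63)x² + (107/108)x³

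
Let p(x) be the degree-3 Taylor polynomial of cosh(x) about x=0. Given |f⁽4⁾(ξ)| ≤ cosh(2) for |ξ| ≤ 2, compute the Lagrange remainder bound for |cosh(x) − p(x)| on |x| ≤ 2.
2*cosh(2)/3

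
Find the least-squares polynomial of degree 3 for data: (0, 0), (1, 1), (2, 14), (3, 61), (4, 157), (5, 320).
23/126 + (-713/756)x + (-461/252)x² + (80/27)x³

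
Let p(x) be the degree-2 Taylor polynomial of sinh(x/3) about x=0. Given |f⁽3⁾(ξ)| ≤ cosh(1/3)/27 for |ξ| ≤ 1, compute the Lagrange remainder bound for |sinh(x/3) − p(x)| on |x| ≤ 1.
cosh(1/3)/162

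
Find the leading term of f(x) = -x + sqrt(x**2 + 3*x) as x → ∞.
3/2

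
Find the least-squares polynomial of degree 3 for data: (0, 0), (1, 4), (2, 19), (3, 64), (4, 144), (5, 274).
5/21 + (-25/63)x + (55/42)x² + (35/18)x³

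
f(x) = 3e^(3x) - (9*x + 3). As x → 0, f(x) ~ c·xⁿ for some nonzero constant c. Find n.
2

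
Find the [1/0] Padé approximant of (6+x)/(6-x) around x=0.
x/3 + 1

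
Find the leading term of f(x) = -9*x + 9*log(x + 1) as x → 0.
-9*x**2/2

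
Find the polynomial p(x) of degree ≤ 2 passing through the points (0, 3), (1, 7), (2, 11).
4*x + 3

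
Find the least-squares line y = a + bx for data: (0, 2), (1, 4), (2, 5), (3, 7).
a = 21/10, b = 8/5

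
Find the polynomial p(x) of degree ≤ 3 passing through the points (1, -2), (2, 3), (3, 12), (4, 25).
2*x**2 - x - 3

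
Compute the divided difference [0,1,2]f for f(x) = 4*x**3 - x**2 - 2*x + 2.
11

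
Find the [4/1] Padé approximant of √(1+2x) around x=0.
(3*x**4/40 - x**3/5 + 9*x**2/10 + 12*x/5 + 1)/(7*x/5 + 1)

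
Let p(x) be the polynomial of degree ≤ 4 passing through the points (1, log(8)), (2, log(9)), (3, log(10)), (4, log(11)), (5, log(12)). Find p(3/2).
log(9*11**(7/32)*38999023360671744**(1/128)*5**(29/64)/5)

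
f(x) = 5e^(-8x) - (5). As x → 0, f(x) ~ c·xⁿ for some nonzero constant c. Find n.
1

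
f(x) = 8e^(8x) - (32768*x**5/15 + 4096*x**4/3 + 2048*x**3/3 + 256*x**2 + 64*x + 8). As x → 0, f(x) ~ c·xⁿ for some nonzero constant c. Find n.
6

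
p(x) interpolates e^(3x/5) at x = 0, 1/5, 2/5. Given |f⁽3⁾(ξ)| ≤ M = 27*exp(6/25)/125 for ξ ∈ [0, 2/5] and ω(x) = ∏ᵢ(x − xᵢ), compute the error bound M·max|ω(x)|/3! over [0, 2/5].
sqrt(3)*exp(6/25)/15625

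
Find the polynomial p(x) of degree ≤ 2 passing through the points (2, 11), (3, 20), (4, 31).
x**2 + 4*x - 1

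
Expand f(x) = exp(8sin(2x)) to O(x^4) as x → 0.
1 + 16*x + 128*x**2 + 672*x**3 + O(x**4)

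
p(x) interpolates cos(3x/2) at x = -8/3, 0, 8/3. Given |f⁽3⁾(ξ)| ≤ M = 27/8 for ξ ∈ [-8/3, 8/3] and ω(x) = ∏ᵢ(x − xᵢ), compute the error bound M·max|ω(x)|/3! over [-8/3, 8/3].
64*sqrt(3)/27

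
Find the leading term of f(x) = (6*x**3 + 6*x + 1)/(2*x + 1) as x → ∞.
3*x**2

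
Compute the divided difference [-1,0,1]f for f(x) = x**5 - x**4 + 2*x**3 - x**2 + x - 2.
-2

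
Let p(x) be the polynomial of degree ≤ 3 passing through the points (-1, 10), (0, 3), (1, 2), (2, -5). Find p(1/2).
5/2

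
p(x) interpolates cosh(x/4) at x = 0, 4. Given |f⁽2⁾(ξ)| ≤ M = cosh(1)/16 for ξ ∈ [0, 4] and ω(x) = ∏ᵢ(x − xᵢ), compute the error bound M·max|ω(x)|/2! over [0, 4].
cosh(1)/8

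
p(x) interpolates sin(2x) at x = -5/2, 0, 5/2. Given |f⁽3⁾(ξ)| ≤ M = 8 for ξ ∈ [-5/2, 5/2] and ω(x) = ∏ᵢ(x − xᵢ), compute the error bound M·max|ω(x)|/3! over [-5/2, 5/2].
125*sqrt(3)/27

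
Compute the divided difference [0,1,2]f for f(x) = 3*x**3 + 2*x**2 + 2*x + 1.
11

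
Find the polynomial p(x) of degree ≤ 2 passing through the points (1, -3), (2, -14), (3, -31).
-3*x**2 - 2*x + 2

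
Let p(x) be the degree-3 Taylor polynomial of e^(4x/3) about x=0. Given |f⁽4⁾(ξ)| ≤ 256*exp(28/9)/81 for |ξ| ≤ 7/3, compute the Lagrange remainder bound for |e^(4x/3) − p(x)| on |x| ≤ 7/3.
76832*exp(28/9)/19683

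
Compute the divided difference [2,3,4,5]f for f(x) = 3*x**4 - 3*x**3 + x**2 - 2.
39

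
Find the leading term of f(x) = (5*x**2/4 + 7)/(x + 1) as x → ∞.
5*x/4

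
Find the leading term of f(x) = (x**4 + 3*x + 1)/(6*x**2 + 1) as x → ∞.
x**2/6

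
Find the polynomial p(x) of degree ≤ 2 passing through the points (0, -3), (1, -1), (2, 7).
3*x**2 - x - 3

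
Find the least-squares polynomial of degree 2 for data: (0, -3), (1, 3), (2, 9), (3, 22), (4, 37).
-92/35 + (193/70)x + (25/14)x²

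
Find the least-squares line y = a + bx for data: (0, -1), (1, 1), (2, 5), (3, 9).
a = -8/5, b = 17/5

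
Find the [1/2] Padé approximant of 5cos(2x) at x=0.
5/(2*x**2 + 1)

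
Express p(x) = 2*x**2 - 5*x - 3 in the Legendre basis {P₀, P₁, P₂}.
(-7/3)P₀ + (-5)P₁ + (4/3)P₂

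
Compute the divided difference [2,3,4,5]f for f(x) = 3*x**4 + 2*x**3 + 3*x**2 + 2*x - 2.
44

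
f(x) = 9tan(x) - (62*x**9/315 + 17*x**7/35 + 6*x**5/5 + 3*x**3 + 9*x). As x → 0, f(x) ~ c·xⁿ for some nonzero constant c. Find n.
11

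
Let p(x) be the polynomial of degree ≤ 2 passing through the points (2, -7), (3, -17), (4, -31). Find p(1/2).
1/2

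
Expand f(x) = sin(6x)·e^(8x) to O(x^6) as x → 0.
6*x + 48*x**2 + 156*x**3 + 224*x**4 - 316*x**5/5 + O(x**6)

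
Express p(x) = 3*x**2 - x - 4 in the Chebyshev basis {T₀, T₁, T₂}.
(-5/2)T₀ - T₁ + (3/2)T₂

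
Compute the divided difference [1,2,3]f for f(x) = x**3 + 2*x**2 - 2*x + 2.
8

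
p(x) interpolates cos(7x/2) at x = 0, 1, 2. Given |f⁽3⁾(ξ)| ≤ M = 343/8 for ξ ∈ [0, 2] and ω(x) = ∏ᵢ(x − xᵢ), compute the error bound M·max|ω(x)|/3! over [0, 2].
343*sqrt(3)/216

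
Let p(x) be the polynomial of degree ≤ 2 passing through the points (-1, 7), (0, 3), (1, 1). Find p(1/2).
7/4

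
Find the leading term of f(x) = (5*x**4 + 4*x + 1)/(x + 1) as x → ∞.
5*x**3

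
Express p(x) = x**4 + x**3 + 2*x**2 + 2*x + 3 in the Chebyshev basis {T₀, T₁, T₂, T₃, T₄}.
(35/8)T₀ + (11/4)T₁ + (3/2)T₂ + (1/4)T₃ + (1/8)T₄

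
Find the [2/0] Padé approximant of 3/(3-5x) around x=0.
25*x**2/9 + 5*x/3 + 1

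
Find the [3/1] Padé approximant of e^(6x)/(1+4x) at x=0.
(171*x**3 + 45*x**2 + 39*x/2 + 1)/(35*x/2 + 1)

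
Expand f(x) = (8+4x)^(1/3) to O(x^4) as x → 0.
2 + x/3 - x**2/18 + 5*x**3/324 + O(x**4)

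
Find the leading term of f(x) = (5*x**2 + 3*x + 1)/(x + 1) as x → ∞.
5*x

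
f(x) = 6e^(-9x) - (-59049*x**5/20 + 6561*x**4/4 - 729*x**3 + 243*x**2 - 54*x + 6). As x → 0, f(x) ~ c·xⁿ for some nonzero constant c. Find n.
6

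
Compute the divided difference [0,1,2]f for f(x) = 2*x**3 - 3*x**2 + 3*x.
3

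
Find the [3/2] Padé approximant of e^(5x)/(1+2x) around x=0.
(2125*x**3/84 + 75*x**2/4 + 75*x/7 + 1)/(-305*x**2/28 + 54*x/7 + 1)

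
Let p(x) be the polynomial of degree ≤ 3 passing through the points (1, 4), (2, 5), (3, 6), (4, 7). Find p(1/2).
7/2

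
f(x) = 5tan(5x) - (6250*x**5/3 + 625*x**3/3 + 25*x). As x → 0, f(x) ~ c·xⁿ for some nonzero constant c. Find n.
7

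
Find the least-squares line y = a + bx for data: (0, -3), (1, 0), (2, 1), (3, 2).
a = -12/5, b = 8/5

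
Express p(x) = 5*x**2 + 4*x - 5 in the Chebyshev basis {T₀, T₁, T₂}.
(-5/2)T₀ + (4)T₁ + (5/2)T₂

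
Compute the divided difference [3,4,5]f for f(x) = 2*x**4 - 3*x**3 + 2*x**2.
160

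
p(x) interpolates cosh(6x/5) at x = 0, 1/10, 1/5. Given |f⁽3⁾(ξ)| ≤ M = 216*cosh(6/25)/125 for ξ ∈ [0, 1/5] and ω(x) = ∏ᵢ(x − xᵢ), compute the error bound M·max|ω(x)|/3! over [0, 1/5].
sqrt(3)*cosh(6/25)/15625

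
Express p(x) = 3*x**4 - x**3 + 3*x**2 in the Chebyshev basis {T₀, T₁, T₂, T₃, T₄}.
(21/8)T₀ + (-3/4)T₁ + (3)T₂ + (-1/4)T₃ + (3/8)T₄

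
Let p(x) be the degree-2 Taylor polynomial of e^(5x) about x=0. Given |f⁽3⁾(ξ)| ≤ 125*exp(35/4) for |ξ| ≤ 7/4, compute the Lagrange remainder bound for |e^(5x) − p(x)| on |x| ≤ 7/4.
42875*exp(35/4)/384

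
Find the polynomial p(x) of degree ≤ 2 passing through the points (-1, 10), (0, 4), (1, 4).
3*x**2 - 3*x + 4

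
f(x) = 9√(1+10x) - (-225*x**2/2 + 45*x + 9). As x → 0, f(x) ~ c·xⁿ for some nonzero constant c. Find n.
3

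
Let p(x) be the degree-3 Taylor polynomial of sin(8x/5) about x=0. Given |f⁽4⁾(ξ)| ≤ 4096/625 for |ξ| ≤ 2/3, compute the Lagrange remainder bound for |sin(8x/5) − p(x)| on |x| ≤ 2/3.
8192/151875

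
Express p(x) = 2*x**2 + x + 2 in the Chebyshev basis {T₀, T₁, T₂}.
(3)T₀ + T₁ + T₂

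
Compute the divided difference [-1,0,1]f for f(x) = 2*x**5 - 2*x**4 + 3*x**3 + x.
-2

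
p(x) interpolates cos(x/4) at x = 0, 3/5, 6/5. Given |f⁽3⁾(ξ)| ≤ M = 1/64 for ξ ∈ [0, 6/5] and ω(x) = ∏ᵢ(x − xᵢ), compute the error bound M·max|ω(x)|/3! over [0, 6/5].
sqrt(3)/8000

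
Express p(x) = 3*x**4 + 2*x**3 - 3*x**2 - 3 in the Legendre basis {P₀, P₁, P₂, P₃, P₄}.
(-17/5)P₀ + (6/5)P₁ + (-2/7)P₂ + (4/5)P₃ + (24/35)P₄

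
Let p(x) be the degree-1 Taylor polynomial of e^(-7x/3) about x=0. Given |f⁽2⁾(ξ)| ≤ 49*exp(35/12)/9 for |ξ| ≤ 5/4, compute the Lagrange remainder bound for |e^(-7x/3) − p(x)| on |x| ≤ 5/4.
1225*exp(35/12)/288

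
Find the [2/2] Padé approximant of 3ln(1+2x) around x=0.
6*x*(x + 1)/(2*x**2/3 + 2*x + 1)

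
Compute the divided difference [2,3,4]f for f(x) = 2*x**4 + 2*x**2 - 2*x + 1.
112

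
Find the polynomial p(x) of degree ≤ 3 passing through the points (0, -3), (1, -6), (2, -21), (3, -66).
-3*x**3 + 3*x**2 - 3*x - 3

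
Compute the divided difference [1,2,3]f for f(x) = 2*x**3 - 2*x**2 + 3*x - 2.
10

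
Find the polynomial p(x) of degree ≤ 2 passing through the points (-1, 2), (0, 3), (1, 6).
x**2 + 2*x + 3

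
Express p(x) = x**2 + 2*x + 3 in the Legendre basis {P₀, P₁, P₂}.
(10/3)P₀ + (2)P₁ + (2/3)P₂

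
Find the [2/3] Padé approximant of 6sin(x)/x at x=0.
(6 - 7*x**2/10)/(x**2/20 + 1)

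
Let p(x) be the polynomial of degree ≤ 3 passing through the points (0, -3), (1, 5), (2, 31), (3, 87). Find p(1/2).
-1/2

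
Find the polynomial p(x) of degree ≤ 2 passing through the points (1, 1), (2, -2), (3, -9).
-2*x**2 + 3*x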